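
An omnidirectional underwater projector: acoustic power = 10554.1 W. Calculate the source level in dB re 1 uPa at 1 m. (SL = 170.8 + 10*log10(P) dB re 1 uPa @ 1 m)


SL = 170.8 + 10*log10(10554.1) = 170.8 + 40.23 = 211.03

211.03 dB


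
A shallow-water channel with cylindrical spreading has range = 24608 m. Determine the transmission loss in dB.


43.91 dB


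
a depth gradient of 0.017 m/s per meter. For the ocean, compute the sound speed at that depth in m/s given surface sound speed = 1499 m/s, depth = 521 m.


c = 1499 + 0.017 * 521 = 1507.857

1507.857 m/s


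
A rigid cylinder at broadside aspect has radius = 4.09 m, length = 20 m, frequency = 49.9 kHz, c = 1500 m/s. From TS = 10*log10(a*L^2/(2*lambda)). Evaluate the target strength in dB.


44.35 dB


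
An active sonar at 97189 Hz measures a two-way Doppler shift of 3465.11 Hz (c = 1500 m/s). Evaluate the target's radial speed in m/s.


From fd = 2*f*v/c, v = c*fd/(2*f) = 1500 * 3465.11 / (2*97189) = 26.74

26.74 m/s


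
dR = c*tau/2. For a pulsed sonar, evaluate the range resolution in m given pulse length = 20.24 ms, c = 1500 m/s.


dR = c*tau/2 = 1500 * 20.24e-3 / 2 = 15.18

15.18 m


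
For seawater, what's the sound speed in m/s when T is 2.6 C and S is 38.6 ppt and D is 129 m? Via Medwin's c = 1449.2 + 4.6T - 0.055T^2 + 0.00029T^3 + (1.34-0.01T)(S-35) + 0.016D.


c = 1449.2 + 4.6*2.6 - 0.055*2.6^2 + 0.00029*2.6^3 + (1.34 - 0.01*2.6)*(38.6 - 35) + 0.016*129 = 1467.59

1467.59 m/s


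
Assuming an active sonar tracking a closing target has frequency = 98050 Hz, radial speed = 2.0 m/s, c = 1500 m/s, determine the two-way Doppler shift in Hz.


fd = 2*f*v/c = 2 * 98050 * 2.0 / 1500 = 261.47

261.47 Hz


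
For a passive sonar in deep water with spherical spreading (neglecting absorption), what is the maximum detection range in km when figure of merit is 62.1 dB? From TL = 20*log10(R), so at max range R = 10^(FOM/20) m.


1.27 km


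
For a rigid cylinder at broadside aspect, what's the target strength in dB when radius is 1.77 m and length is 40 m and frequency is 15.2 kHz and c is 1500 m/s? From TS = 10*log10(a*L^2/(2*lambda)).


41.57 dB


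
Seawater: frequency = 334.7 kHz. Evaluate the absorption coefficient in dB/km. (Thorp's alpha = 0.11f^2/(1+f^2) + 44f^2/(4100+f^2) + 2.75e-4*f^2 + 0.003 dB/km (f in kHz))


f^2 = 112024.09
alpha = 0.11*112024.09/(1+112024.09) + 44*112024.09/(4100+112024.09) + 2.75e-4*112024.09 + 0.003 = 73.366

73.366 dB/km


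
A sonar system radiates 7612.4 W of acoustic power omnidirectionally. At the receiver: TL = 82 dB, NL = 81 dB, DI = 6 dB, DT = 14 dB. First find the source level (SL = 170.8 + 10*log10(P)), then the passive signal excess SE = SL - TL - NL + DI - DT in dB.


Step 1: SL = 170.8 + 10*log10(7612.4) = 209.62 dB
Step 2: SE = SL - TL - NL + DI - DT = 209.62 - 82 - 81 + 6 - 14 = 38.62

38.62 dB


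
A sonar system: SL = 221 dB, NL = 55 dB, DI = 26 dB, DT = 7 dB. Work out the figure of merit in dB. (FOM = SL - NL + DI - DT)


FOM = SL - NL + DI - DT = 221 - 55 + 26 - 7 = 185

185 dB


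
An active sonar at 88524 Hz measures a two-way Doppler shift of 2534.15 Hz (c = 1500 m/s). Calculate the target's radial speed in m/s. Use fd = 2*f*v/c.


From fd = 2*f*v/c, v = c*fd/(2*f) = 1500 * 2534.15 / (2*88524) = 21.47

21.47 m/s


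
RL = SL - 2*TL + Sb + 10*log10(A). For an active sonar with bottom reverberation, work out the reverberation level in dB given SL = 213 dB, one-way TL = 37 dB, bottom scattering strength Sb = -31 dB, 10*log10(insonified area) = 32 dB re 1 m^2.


140 dB


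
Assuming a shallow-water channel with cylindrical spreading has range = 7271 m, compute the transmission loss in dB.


38.62 dB


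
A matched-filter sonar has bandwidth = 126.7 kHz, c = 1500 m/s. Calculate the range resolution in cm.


dR = c/(2*BW) = 1500 / (2 * 126.7e3) = 0.0059 m = 0.59 cm

0.59 cm


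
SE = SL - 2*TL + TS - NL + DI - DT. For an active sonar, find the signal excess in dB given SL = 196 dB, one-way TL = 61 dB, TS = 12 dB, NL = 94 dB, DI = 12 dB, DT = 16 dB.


SE = SL - 2*TL + TS - NL + DI - DT = 196 - 2*61 + (12) - 94 + 12 - 16 = -12

-12 dB


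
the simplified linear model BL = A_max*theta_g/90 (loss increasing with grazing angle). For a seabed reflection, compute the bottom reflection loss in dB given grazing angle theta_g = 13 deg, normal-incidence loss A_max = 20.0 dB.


2.89 dB


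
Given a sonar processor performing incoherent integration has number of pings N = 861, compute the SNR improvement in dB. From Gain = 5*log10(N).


Gain = 5*log10(861) = 14.68

14.68 dB


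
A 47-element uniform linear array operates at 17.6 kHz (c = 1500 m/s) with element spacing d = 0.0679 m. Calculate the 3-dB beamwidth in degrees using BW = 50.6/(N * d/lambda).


1.35 deg


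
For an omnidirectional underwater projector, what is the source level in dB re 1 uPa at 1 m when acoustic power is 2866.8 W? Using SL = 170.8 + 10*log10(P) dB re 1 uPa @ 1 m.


205.37 dB


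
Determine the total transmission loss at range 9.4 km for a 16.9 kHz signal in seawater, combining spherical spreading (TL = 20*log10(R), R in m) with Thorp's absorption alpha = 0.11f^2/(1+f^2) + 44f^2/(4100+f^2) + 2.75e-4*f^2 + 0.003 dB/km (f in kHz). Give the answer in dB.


Step 1 (Thorp): alpha = 0.11*285.61/(1+285.61) + 44*285.61/(4100+285.61) + 2.75e-4*285.61 + 0.003 = 3.0566 dB/km
Step 2: TL_spread = 20*log10(9400) = 79.46 dB
Step 3: TL_abs = alpha*R = 3.0566 * 9.4 = 28.73 dB
Step 4: TL_total = 79.46 + 28.73 = 108.19

108.19 dB


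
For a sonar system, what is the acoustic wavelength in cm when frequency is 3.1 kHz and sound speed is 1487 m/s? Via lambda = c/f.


lambda = c/f = 1487 / 3100 = 0.4797 m = 47.97 cm

47.97 cm


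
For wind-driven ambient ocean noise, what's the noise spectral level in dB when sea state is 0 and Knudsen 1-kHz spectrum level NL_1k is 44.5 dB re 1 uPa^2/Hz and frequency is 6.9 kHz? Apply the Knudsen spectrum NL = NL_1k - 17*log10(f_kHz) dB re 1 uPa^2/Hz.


NL = NL_1k - 17*log10(f_kHz) = 44.5 - 17*log10(6.9) = 44.5 - (14.26) = 30.24

30.24 dB


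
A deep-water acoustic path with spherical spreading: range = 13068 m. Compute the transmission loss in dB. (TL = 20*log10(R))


TL = 20*log10(13068) = 82.32

82.32 dB


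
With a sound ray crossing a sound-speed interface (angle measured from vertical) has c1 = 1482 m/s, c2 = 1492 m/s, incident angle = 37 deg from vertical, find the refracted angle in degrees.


sin(theta2) = (c2/c1)*sin(theta1) = (1492/1482)*sin(37 deg) = 0.60588
theta2 = arcsin(0.60588) = 37.29

37.29 deg


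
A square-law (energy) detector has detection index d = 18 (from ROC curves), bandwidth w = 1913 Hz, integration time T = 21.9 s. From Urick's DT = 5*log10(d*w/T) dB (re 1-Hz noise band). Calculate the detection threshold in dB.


DT = 5*log10(d*w/T) = 5*log10(18 * 1913 / 21.9) = 5*log10(1572.33) = 15.98

15.98 dB


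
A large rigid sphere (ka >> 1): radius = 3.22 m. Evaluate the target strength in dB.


TS = 10*log10(3.22^2 / 4) = 10*log10(2.5921) = 4.14

4.14 dB


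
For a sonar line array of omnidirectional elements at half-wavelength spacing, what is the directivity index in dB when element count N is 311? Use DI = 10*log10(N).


24.93 dB


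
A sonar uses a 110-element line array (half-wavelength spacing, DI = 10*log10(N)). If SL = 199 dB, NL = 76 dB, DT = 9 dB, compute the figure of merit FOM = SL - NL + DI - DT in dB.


Step 1: DI = 10*log10(110) = 20.41 dB
Step 2: FOM = SL - NL + DI - DT = 199 - 76 + 20.41 - 9 = 134.41

134.41 dB


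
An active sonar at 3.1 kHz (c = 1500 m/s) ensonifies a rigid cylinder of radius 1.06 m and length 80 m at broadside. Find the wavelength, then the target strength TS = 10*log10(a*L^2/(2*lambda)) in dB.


Step 1: lambda = c/f = 1500/3100 = 0.48387 m
Step 2: TS = 10*log10(a*L^2/(2*lambda)) = 10*log10(1.06*80^2/(2*0.48387)) = 38.46

38.46 dB


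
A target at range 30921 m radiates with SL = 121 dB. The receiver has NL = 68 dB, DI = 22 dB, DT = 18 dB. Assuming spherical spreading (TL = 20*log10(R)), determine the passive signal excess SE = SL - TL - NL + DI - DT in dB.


-32.81 dB


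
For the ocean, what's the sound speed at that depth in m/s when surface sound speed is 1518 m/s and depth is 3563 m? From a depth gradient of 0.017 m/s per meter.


c = 1518 + 0.017 * 3563 = 1578.571

1578.571 m/s


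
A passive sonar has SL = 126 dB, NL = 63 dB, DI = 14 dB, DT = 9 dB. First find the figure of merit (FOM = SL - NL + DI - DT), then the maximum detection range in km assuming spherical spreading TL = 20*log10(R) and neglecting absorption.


Step 1: FOM = SL - NL + DI - DT = 126 - 63 + 14 - 9 = 68 dB
Step 2: at max range FOM = TL = 20*log10(R), so R = 10^(68/20) = 2511.89 m = 2.51 km

2.51 km


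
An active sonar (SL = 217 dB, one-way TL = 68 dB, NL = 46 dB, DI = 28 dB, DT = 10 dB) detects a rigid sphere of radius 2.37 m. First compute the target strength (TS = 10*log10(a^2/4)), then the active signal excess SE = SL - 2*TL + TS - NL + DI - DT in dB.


Step 1: TS = 10*log10(2.37^2/4) = 1.47 dB
Step 2: SE = SL - 2*TL + TS - NL + DI - DT = 217 - 2*68 + (1.47) - 46 + 28 - 10 = 54.47

54.47 dB


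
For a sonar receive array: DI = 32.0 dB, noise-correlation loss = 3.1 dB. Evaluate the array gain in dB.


AG = DI - L_corr = 32.0 - 3.1 = 28.9

28.9 dB


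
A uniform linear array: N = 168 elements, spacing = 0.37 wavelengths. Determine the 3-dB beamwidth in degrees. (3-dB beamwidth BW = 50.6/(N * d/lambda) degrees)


BW = 50.6 / (168 * 0.37) = 50.6 / 62.16 = 0.81

0.81 deg


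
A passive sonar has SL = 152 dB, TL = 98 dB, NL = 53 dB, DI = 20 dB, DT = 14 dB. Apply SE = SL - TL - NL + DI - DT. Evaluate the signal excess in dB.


SE = SL - TL - NL + DI - DT = 152 - 98 - 53 + 20 - 14 = 7

7 dB


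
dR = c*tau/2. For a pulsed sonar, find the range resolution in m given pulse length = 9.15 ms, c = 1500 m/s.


dR = c*tau/2 = 1500 * 9.15e-3 / 2 = 6.8625

6.8625 m


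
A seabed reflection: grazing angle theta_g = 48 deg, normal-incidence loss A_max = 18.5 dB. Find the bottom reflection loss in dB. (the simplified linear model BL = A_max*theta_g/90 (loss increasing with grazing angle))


BL = A_max * theta_g / 90 = 18.5 * 48 / 90 = 9.87

9.87 dB


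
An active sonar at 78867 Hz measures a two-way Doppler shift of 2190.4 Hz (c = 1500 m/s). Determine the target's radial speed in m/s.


From fd = 2*f*v/c, v = c*fd/(2*f) = 1500 * 2190.4 / (2*78867) = 20.83

20.83 m/s


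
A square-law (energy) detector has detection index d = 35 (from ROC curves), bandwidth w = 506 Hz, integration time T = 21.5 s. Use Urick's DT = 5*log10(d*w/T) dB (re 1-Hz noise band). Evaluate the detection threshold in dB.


14.58 dB


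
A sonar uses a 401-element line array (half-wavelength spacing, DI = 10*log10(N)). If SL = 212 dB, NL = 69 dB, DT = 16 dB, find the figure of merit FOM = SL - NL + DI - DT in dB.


Step 1: DI = 10*log10(401) = 26.03 dB
Step 2: FOM = SL - NL + DI - DT = 212 - 69 + 26.03 - 16 = 153.03

153.03 dB


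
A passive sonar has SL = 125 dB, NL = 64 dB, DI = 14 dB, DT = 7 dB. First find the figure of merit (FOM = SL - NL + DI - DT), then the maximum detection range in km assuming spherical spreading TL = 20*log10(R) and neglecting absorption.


Step 1: FOM = SL - NL + DI - DT = 125 - 64 + 14 - 7 = 68 dB
Step 2: at max range FOM = TL = 20*log10(R), so R = 10^(68/20) = 2511.89 m = 2.51 km

2.51 km


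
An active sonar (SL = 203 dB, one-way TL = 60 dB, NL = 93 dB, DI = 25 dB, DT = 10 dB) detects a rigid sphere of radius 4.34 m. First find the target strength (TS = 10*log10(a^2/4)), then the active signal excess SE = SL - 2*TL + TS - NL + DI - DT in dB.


Step 1: TS = 10*log10(4.34^2/4) = 6.73 dB
Step 2: SE = SL - 2*TL + TS - NL + DI - DT = 203 - 2*60 + (6.73) - 93 + 25 - 10 = 11.73

11.73 dB


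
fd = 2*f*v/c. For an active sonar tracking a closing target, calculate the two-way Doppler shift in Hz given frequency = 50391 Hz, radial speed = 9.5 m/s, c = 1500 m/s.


fd = 2*f*v/c = 2 * 50391 * 9.5 / 1500 = 638.29

638.29 Hz


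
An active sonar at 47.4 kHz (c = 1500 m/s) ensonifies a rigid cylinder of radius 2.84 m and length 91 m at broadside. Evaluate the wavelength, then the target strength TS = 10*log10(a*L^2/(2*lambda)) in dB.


Step 1: lambda = c/f = 1500/47400 = 0.03165 m
Step 2: TS = 10*log10(a*L^2/(2*lambda)) = 10*log10(2.84*91^2/(2*0.03165)) = 55.7

55.7 dB


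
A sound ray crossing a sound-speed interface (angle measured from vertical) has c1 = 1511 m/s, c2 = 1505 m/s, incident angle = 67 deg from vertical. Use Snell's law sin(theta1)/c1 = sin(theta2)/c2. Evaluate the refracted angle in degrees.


sin(theta2) = (c2/c1)*sin(theta1) = (1505/1511)*sin(67 deg) = 0.91685
theta2 = arcsin(0.91685) = 66.47

66.47 deg


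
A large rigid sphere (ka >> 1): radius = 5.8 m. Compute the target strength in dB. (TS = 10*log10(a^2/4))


TS = 10*log10(5.8^2 / 4) = 10*log10(8.41) = 9.25

9.25 dB


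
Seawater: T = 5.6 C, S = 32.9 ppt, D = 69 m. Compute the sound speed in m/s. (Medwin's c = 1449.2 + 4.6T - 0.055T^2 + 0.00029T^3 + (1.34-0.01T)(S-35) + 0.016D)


c = 1449.2 + 4.6*5.6 - 0.055*5.6^2 + 0.00029*5.6^3 + (1.34 - 0.01*5.6)*(32.9 - 35) + 0.016*69 = 1471.69

1471.69 m/s


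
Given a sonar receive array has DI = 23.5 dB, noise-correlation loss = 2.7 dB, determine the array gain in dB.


AG = DI - L_corr = 23.5 - 2.7 = 20.8

20.8 dB


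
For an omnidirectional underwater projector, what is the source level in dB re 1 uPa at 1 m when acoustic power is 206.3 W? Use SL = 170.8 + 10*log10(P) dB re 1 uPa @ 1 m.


193.94 dB


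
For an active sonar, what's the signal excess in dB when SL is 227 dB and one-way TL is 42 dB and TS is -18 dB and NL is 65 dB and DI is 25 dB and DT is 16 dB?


SE = SL - 2*TL + TS - NL + DI - DT = 227 - 2*42 + (-18) - 65 + 25 - 16 = 69

69 dB


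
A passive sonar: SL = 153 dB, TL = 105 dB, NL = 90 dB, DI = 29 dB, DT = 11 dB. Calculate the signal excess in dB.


SE = SL - TL - NL + DI - DT = 153 - 105 - 90 + 29 - 11 = -24

-24 dB


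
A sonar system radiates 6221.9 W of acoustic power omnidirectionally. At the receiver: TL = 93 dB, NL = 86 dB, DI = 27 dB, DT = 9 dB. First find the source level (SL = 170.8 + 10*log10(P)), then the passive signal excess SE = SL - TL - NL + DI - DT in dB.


Step 1: SL = 170.8 + 10*log10(6221.9) = 208.74 dB
Step 2: SE = SL - TL - NL + DI - DT = 208.74 - 93 - 86 + 27 - 9 = 47.74

47.74 dB


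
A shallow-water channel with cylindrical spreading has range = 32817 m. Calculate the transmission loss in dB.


TL = 10*log10(32817) = 45.16

45.16 dB


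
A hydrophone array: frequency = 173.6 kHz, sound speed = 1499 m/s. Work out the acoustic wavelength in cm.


lambda = c/f = 1499 / 173600 = 0.0086 m = 0.86 cm

0.86 cm


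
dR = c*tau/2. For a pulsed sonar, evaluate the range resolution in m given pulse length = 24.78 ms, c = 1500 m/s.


dR = c*tau/2 = 1500 * 24.78e-3 / 2 = 18.585

18.585 m


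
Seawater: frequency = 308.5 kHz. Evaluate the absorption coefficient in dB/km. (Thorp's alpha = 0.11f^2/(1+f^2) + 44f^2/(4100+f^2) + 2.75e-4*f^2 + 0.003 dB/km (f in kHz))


68.468 dB/km


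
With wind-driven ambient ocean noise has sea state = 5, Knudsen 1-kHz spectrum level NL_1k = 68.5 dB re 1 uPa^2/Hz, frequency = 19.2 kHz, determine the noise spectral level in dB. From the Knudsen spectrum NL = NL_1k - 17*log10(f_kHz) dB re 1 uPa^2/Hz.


NL = NL_1k - 17*log10(f_kHz) = 68.5 - 17*log10(19.2) = 68.5 - (21.82) = 46.68

46.68 dB


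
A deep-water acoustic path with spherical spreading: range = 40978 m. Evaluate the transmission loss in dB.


TL = 20*log10(40978) = 92.25

92.25 dB


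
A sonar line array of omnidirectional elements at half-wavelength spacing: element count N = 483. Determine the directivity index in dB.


DI = 10*log10(483) = 26.84

26.84 dB


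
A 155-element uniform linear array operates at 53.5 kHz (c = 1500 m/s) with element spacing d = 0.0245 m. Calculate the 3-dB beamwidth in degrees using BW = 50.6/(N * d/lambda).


Step 1: lambda = 1500/53500 = 0.02804 m
Step 2: d/lambda = 0.0245/0.02804 = 0.8738
Step 3: BW = 50.6/(N * d/lambda) = 50.6/(155 * 0.8738) = 0.37

0.37 deg


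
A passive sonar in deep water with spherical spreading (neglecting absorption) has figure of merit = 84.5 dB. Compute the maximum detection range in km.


At max range FOM = TL, so 20*log10(R) = 84.5
R = 10^(84.5/20) = 16788.04 m = 16.79 km

16.79 km


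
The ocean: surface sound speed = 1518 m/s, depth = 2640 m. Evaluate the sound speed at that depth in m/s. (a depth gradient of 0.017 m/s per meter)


c = 1518 + 0.017 * 2640 = 1562.88

1562.88 m/s


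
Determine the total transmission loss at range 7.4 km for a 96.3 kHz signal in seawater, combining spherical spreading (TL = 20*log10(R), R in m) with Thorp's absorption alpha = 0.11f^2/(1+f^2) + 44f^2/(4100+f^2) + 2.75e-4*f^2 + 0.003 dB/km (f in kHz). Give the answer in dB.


322.87 dB


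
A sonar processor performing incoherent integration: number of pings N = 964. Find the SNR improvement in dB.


Gain = 5*log10(964) = 14.92

14.92 dB


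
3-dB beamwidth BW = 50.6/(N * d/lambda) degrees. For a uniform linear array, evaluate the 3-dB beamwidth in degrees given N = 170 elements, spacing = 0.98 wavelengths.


BW = 50.6 / (170 * 0.98) = 50.6 / 166.6 = 0.3

0.3 deg


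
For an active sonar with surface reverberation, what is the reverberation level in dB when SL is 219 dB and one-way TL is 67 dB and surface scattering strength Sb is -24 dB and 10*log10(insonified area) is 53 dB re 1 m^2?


RL = SL - 2*TL + Sb + 10*log10(A) = 219 - 2*67 + (-24) + 53 = 114

114 dB


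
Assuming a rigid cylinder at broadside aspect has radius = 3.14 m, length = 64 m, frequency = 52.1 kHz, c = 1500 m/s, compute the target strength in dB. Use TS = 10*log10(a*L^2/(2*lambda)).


lambda = 1500/52100 = 0.02879 m
TS = 10*log10(3.14*64^2/(2*0.02879)) = 53.49

53.49 dB


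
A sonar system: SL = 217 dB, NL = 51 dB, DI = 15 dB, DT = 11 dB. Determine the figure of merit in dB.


FOM = SL - NL + DI - DT = 217 - 51 + 15 - 11 = 170

170 dB


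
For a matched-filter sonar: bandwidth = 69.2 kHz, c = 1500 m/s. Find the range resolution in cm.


1.08 cm


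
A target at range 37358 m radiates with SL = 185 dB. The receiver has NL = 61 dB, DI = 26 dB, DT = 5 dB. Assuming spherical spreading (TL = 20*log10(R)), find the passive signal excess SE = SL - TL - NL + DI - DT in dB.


53.55 dB


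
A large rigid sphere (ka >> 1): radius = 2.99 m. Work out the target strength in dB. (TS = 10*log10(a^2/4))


TS = 10*log10(2.99^2 / 4) = 10*log10(2.235025) = 3.49

3.49 dB


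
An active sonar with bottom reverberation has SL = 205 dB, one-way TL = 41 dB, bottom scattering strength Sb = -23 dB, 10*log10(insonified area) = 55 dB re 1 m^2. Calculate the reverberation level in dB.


RL = SL - 2*TL + Sb + 10*log10(A) = 205 - 2*41 + (-23) + 55 = 155

155 dB


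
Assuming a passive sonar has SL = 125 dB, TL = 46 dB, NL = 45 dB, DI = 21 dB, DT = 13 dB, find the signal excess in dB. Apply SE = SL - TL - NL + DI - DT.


SE = SL - TL - NL + DI - DT = 125 - 46 - 45 + 21 - 13 = 42

42 dB


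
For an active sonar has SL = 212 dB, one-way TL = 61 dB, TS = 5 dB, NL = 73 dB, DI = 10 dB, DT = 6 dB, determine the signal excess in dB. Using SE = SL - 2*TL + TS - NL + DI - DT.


SE = SL - 2*TL + TS - NL + DI - DT = 212 - 2*61 + (5) - 73 + 10 - 6 = 26

26 dB


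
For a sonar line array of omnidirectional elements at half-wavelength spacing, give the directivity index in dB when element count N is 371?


DI = 10*log10(371) = 25.69

25.69 dB


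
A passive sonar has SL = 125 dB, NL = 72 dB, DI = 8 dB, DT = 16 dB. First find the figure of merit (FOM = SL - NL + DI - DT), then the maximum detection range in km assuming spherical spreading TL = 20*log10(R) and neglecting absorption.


Step 1: FOM = SL - NL + DI - DT = 125 - 72 + 8 - 16 = 45 dB
Step 2: at max range FOM = TL = 20*log10(R), so R = 10^(45/20) = 177.83 m = 0.18 km

0.18 km


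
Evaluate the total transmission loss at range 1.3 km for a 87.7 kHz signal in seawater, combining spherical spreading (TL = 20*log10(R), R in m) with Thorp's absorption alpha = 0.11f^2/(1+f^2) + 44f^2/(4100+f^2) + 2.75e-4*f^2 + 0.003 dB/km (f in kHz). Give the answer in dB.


102.49 dB


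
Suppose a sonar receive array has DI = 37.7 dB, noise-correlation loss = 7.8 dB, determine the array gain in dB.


AG = DI - L_corr = 37.7 - 7.8 = 29.9

29.9 dB


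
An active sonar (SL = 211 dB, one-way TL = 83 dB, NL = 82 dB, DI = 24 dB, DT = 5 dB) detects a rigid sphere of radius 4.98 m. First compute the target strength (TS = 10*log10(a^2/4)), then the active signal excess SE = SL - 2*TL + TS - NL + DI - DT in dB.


Step 1: TS = 10*log10(4.98^2/4) = 7.92 dB
Step 2: SE = SL - 2*TL + TS - NL + DI - DT = 211 - 2*83 + (7.92) - 82 + 24 - 5 = -10.08

-10.08 dB


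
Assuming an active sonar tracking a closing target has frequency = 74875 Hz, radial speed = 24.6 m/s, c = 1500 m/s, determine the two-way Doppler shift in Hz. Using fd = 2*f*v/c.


fd = 2*f*v/c = 2 * 74875 * 24.6 / 1500 = 2455.9

2455.9 Hz


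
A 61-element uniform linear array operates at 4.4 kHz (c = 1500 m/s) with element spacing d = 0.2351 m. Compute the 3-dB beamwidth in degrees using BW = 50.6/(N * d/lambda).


Step 1: lambda = 1500/4400 = 0.34091 m
Step 2: d/lambda = 0.2351/0.34091 = 0.6896
Step 3: BW = 50.6/(N * d/lambda) = 50.6/(61 * 0.6896) = 1.2

1.2 deg


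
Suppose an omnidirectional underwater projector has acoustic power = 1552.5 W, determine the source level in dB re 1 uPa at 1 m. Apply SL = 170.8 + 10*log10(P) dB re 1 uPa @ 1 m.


202.71 dB


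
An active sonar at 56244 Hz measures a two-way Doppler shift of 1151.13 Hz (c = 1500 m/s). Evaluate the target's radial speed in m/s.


From fd = 2*f*v/c, v = c*fd/(2*f) = 1500 * 1151.13 / (2*56244) = 15.35

15.35 m/s


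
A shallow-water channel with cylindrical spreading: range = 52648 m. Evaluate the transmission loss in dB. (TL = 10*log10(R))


TL = 10*log10(52648) = 47.21

47.21 dB


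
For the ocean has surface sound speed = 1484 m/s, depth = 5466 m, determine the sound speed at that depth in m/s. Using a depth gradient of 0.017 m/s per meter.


1576.922 m/s


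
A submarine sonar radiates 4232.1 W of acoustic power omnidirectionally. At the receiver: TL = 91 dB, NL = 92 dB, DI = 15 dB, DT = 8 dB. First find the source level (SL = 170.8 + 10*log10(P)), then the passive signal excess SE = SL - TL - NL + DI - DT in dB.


Step 1: SL = 170.8 + 10*log10(4232.1) = 207.07 dB
Step 2: SE = SL - TL - NL + DI - DT = 207.07 - 91 - 92 + 15 - 8 = 31.07

31.07 dB


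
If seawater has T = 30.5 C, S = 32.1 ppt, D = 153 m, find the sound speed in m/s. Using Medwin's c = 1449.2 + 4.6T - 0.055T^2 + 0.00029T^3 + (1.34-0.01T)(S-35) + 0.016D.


c = 1449.2 + 4.6*30.5 - 0.055*30.5^2 + 0.00029*30.5^3 + (1.34 - 0.01*30.5)*(32.1 - 35) + 0.016*153 = 1546.01

1546.01 m/s


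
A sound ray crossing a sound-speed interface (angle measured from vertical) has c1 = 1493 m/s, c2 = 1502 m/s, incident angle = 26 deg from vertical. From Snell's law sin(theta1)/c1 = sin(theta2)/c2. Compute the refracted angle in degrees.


26.17 deg


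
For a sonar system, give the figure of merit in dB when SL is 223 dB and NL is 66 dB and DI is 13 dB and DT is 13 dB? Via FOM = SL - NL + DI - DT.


FOM = SL - NL + DI - DT = 223 - 66 + 13 - 13 = 157

157 dB


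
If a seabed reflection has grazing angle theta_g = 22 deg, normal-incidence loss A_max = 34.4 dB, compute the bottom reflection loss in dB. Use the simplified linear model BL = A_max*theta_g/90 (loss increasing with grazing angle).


8.41 dB


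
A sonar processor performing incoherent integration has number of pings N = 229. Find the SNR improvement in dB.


Gain = 5*log10(229) = 11.8

11.8 dB


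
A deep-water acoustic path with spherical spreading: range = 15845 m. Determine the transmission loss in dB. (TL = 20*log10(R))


84.0 dB


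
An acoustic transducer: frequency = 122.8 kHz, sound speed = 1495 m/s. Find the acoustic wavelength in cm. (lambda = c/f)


lambda = c/f = 1495 / 122800 = 0.0122 m = 1.22 cm

1.22 cm


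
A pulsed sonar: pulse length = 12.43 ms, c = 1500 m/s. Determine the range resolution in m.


9.3225 m


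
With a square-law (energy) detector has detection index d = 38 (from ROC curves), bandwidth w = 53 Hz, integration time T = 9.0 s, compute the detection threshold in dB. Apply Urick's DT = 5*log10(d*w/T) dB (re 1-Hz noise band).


DT = 5*log10(d*w/T) = 5*log10(38 * 53 / 9.0) = 5*log10(223.78) = 11.75

11.75 dB


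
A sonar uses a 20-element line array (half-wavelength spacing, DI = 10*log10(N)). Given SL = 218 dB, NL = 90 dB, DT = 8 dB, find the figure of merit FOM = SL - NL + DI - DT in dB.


Step 1: DI = 10*log10(20) = 13.01 dB
Step 2: FOM = SL - NL + DI - DT = 218 - 90 + 13.01 - 8 = 133.01

133.01 dB


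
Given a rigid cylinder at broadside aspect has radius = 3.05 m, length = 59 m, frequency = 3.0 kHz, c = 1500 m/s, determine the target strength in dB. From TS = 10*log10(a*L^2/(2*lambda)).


lambda = 1500/3000 = 0.5 m
TS = 10*log10(3.05*59^2/(2*0.5)) = 40.26

40.26 dB


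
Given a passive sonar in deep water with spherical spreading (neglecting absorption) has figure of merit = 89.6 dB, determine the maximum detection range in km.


At max range FOM = TL, so 20*log10(R) = 89.6
R = 10^(89.6/20) = 30199.52 m = 30.2 km

30.2 km


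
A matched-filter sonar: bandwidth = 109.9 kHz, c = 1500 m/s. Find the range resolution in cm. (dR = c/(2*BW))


0.68 cm


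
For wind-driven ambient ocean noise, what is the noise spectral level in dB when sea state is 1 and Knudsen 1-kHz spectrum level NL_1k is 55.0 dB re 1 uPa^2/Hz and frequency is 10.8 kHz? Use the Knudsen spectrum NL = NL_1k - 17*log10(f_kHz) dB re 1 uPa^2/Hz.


NL = NL_1k - 17*log10(f_kHz) = 55.0 - 17*log10(10.8) = 55.0 - (17.57) = 37.43

37.43 dB


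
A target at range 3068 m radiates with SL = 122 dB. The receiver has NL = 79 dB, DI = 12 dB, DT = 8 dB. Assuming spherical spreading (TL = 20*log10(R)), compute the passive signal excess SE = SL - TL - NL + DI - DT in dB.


Step 1: TL = 20*log10(3068) = 69.74 dB
Step 2: SE = 122 - 69.74 - 79 + 12 - 8 = -22.74

-22.74 dB


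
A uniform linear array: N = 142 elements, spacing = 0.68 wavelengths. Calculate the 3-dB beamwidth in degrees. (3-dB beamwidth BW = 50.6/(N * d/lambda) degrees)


BW = 50.6 / (142 * 0.68) = 50.6 / 96.56 = 0.52

0.52 deg


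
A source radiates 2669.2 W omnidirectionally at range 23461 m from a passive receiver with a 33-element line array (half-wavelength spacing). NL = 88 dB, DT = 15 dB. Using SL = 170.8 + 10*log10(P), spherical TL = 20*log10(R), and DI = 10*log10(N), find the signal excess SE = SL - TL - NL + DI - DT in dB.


29.84 dB


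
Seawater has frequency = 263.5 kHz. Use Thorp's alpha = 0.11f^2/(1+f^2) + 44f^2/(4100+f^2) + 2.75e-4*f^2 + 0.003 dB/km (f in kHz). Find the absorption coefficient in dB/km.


60.754 dB/km


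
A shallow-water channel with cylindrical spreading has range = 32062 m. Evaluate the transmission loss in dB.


TL = 10*log10(32062) = 45.06

45.06 dB


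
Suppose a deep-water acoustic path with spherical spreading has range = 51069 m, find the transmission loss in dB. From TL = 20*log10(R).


94.16 dB


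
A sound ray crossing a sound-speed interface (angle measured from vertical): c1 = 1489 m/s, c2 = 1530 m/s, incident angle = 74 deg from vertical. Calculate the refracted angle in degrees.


sin(theta2) = (c2/c1)*sin(theta1) = (1530/1489)*sin(74 deg) = 0.98773
theta2 = arcsin(0.98773) = 81.02

81.02 deg


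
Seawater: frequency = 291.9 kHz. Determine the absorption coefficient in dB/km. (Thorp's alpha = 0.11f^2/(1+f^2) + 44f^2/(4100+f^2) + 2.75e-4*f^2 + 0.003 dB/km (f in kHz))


65.525 dB/km


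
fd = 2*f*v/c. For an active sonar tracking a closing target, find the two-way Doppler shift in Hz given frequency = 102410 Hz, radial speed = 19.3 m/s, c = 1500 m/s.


fd = 2*f*v/c = 2 * 102410 * 19.3 / 1500 = 2635.35

2635.35 Hz


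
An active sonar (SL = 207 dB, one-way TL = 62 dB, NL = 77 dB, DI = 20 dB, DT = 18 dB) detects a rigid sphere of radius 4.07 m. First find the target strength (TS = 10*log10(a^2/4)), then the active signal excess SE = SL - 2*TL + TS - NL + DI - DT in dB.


Step 1: TS = 10*log10(4.07^2/4) = 6.17 dB
Step 2: SE = SL - 2*TL + TS - NL + DI - DT = 207 - 2*62 + (6.17) - 77 + 20 - 18 = 14.17

14.17 dB


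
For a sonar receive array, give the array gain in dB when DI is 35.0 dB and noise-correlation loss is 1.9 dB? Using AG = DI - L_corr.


AG = DI - L_corr = 35.0 - 1.9 = 33.1

33.1 dB


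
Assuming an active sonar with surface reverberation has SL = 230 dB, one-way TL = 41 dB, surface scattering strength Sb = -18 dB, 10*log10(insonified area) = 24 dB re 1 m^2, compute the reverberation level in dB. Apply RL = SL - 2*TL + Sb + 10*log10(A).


RL = SL - 2*TL + Sb + 10*log10(A) = 230 - 2*41 + (-18) + 24 = 154

154 dB


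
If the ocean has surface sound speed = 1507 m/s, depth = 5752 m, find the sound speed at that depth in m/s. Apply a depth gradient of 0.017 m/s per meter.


c = 1507 + 0.017 * 5752 = 1604.784

1604.784 m/s


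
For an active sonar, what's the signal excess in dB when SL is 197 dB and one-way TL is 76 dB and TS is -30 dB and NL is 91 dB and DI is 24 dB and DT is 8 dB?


SE = SL - 2*TL + TS - NL + DI - DT = 197 - 2*76 + (-30) - 91 + 24 - 8 = -60

-60 dB


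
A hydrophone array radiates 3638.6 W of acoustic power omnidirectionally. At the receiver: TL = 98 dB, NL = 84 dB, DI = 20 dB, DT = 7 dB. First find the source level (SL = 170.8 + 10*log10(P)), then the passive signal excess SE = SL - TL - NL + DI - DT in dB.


Step 1: SL = 170.8 + 10*log10(3638.6) = 206.41 dB
Step 2: SE = SL - TL - NL + DI - DT = 206.41 - 98 - 84 + 20 - 7 = 37.41

37.41 dB


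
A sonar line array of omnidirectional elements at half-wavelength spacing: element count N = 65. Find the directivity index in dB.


DI = 10*log10(65) = 18.13

18.13 dB


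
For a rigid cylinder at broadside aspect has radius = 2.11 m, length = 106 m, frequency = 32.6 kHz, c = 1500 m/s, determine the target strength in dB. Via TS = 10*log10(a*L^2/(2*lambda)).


lambda = 1500/32600 = 0.04601 m
TS = 10*log10(2.11*106^2/(2*0.04601)) = 54.11

54.11 dB


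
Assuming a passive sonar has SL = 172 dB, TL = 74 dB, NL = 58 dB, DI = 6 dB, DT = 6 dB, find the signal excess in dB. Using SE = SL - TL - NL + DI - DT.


SE = SL - TL - NL + DI - DT = 172 - 74 - 58 + 6 - 6 = 40

40 dB


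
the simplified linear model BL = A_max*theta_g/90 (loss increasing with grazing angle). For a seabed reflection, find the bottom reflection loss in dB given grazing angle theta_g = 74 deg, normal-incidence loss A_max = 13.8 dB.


11.35 dB


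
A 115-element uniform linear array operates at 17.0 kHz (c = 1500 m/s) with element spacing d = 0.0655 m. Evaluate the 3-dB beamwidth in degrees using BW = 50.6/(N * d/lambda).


0.59 deg


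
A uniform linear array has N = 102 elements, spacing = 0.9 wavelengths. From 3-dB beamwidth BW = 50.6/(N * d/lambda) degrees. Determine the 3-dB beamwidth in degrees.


BW = 50.6 / (102 * 0.9) = 50.6 / 91.8 = 0.55

0.55 deg


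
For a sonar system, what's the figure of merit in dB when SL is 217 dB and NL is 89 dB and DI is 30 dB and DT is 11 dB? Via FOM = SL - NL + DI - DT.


147 dB


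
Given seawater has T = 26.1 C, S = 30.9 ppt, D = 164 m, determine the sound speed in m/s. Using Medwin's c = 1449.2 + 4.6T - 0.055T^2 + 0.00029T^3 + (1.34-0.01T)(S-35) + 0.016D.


c = 1449.2 + 4.6*26.1 - 0.055*26.1^2 + 0.00029*26.1^3 + (1.34 - 0.01*26.1)*(30.9 - 35) + 0.016*164 = 1535.15

1535.15 m/s


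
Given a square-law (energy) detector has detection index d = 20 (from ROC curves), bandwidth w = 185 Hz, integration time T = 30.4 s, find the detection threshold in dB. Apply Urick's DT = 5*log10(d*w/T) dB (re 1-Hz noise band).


DT = 5*log10(d*w/T) = 5*log10(20 * 185 / 30.4) = 5*log10(121.71) = 10.43

10.43 dB


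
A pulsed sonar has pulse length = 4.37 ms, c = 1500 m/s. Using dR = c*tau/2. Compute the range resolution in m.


dR = c*tau/2 = 1500 * 4.37e-3 / 2 = 3.2775

3.2775 m


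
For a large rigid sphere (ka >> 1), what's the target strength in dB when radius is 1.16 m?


TS = 10*log10(1.16^2 / 4) = 10*log10(0.3364) = -4.73

-4.73 dB


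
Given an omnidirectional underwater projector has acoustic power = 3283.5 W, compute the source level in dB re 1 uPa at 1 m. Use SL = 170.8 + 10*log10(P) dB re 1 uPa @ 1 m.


SL = 170.8 + 10*log10(3283.5) = 170.8 + 35.16 = 205.96

205.96 dB


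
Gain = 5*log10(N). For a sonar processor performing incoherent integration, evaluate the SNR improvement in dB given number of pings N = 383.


12.92 dB


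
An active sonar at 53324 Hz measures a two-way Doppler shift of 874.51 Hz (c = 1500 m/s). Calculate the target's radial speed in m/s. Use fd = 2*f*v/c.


From fd = 2*f*v/c, v = c*fd/(2*f) = 1500 * 874.51 / (2*53324) = 12.3

12.3 m/s


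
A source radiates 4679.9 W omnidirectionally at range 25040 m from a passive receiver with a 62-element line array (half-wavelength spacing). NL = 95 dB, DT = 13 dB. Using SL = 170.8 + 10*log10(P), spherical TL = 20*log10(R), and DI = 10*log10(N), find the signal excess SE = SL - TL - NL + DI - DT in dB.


Step 1: SL = 170.8 + 10*log10(4679.9) = 207.5 dB
Step 2: TL = 20*log10(25040) = 87.97 dB
Step 3: DI = 10*log10(62) = 17.92 dB
Step 4: SE = SL - TL - NL + DI - DT = 207.5 - 87.97 - 95 + 17.92 - 13 = 29.45

29.45 dB


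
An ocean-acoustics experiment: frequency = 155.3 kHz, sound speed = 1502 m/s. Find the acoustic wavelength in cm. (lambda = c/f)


0.97 cm


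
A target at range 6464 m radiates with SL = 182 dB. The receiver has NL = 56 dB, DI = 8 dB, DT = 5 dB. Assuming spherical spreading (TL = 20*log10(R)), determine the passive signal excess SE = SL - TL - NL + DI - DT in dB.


Step 1: TL = 20*log10(6464) = 76.21 dB
Step 2: SE = 182 - 76.21 - 56 + 8 - 5 = 52.79

52.79 dB


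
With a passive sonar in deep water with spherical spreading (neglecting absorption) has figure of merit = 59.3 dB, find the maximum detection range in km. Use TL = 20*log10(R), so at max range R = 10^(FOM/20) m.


At max range FOM = TL, so 20*log10(R) = 59.3
R = 10^(59.3/20) = 922.57 m = 0.92 km

0.92 km


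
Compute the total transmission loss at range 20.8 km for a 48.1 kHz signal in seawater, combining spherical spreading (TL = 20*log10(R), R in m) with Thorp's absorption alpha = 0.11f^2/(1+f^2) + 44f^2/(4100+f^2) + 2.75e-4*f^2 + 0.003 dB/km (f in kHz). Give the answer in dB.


Step 1 (Thorp): alpha = 0.11*2313.61/(1+2313.61) + 44*2313.61/(4100+2313.61) + 2.75e-4*2313.61 + 0.003 = 16.6215 dB/km
Step 2: TL_spread = 20*log10(20800) = 86.36 dB
Step 3: TL_abs = alpha*R = 16.6215 * 20.8 = 345.73 dB
Step 4: TL_total = 86.36 + 345.73 = 432.09

432.09 dB


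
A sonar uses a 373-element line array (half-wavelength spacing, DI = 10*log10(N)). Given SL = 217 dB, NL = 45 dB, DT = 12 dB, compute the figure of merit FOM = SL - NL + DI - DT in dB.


Step 1: DI = 10*log10(373) = 25.72 dB
Step 2: FOM = SL - NL + DI - DT = 217 - 45 + 25.72 - 12 = 185.72

185.72 dB


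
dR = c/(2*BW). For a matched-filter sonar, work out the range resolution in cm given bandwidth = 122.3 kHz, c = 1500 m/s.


dR = c/(2*BW) = 1500 / (2 * 122.3e3) = 0.0061 m = 0.61 cm

0.61 cm


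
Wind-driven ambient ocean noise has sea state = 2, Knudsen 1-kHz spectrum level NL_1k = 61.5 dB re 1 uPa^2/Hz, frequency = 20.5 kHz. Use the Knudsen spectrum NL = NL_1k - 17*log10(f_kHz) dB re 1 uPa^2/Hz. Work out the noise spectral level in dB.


39.2 dB


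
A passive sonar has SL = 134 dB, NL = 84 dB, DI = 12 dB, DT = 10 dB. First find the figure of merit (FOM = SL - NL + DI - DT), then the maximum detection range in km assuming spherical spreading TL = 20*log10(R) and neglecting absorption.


Step 1: FOM = SL - NL + DI - DT = 134 - 84 + 12 - 10 = 52 dB
Step 2: at max range FOM = TL = 20*log10(R), so R = 10^(52/20) = 398.11 m = 0.4 km

0.4 km


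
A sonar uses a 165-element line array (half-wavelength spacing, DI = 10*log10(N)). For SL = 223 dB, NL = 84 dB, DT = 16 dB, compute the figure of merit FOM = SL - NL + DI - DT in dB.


Step 1: DI = 10*log10(165) = 22.17 dB
Step 2: FOM = SL - NL + DI - DT = 223 - 84 + 22.17 - 16 = 145.17

145.17 dB


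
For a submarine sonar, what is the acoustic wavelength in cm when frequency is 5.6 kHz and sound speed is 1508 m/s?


lambda = c/f = 1508 / 5600 = 0.2693 m = 26.93 cm

26.93 cm


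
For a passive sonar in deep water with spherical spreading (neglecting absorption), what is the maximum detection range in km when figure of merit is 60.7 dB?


1.08 km


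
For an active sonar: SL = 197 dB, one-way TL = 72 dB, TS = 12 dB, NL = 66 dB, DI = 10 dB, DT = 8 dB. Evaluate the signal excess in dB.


SE = SL - 2*TL + TS - NL + DI - DT = 197 - 2*72 + (12) - 66 + 10 - 8 = 1

1 dB


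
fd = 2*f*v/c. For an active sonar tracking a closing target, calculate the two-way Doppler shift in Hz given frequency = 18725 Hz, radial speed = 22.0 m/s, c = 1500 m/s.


fd = 2*f*v/c = 2 * 18725 * 22.0 / 1500 = 549.27

549.27 Hz


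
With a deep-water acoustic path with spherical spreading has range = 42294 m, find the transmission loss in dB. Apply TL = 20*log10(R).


TL = 20*log10(42294) = 92.53

92.53 dB


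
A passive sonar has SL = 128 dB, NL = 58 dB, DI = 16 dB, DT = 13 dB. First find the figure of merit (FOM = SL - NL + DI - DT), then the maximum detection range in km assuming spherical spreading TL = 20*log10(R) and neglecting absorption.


Step 1: FOM = SL - NL + DI - DT = 128 - 58 + 16 - 13 = 73 dB
Step 2: at max range FOM = TL = 20*log10(R), so R = 10^(73/20) = 4466.84 m = 4.47 km

4.47 km


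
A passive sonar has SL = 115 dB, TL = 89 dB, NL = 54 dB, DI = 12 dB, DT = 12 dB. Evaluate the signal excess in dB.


SE = SL - TL - NL + DI - DT = 115 - 89 - 54 + 12 - 12 = -28

-28 dB


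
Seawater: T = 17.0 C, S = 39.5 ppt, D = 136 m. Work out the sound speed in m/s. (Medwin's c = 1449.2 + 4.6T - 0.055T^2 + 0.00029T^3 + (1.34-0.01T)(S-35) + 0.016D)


c = 1449.2 + 4.6*17.0 - 0.055*17.0^2 + 0.00029*17.0^3 + (1.34 - 0.01*17.0)*(39.5 - 35) + 0.016*136 = 1520.37

1520.37 m/s


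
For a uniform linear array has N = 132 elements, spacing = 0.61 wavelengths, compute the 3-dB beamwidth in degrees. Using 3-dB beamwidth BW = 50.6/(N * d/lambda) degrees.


BW = 50.6 / (132 * 0.61) = 50.6 / 80.52 = 0.63

0.63 deg


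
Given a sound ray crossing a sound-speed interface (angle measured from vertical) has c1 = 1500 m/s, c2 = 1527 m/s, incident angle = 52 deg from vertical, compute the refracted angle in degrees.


sin(theta2) = (c2/c1)*sin(theta1) = (1527/1500)*sin(52 deg) = 0.80219
theta2 = arcsin(0.80219) = 53.34

53.34 deg


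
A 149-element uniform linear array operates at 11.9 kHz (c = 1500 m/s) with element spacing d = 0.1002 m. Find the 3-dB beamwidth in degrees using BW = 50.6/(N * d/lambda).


0.43 deg


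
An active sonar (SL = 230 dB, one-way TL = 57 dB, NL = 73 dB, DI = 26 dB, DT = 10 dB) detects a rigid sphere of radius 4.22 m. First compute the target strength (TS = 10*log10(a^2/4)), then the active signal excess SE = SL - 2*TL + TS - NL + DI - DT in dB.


Step 1: TS = 10*log10(4.22^2/4) = 6.49 dB
Step 2: SE = SL - 2*TL + TS - NL + DI - DT = 230 - 2*57 + (6.49) - 73 + 26 - 10 = 65.49

65.49 dB
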